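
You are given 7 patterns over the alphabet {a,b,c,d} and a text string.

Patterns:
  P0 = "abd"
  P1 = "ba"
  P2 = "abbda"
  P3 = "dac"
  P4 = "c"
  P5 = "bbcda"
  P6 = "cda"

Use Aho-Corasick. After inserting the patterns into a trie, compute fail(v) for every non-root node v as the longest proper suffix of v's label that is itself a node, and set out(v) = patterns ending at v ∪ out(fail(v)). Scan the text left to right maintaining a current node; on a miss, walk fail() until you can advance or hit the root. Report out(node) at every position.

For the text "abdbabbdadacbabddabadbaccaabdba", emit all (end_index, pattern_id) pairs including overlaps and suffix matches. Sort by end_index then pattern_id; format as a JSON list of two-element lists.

Build:
Trie (insert patterns):
  0='ε' goto a→1 b→4 c→12 d→9
  1='a' goto b→2
  2='ab' goto b→6 d→3
  3='abd' goto ·  ←P0
  4='b' goto a→5 b→13
  5='ba' goto ·  ←P1
  6='abb' goto d→7
  7='abbd' goto a→8
  8='abbda' goto ·  ←P2
  9='d' goto a→10
  10='da' goto c→11
  11='dac' goto ·  ←P3
  12='c' goto d→17  ←P4
  13='bb' goto c→14
  14='bbc' goto d→15
  15='bbcd' goto a→16
  16='bbcda' goto ·  ←P5
  17='cd' goto a→18
  18='cda' goto ·  ←P6

Failure links (BFS by depth):
  fail(1) 'a': from fail(0)=0 chase 'a': 0 ⇒ 0;  out=∅∪out(0)=∅
  fail(4) 'b': from fail(0)=0 chase 'b': 0 ⇒ 0;  out=∅∪out(0)=∅
  fail(9) 'd': from fail(0)=0 chase 'd': 0 ⇒ 0;  out=∅∪out(0)=∅
  fail(12) 'c': from fail(0)=0 chase 'c': 0 ⇒ 0;  out={4}∪out(0)={4}
  fail(2) 'ab': from fail(1)=0 chase 'b': 0 ⇒ 4;  out=∅∪out(4)=∅
  fail(5) 'ba': from fail(4)=0 chase 'a': 0 ⇒ 1;  out={1}∪out(1)={1}
  fail(10) 'da': from fail(9)=0 chase 'a': 0 ⇒ 1;  out=∅∪out(1)=∅
  fail(13) 'bb': from fail(4)=0 chase 'b': 0 ⇒ 4;  out=∅∪out(4)=∅
  fail(17) 'cd': from fail(12)=0 chase 'd': 0 ⇒ 9;  out=∅∪out(9)=∅
  fail(3) 'abd': from fail(2)=4 chase 'd': 4→0 ⇒ 9;  out={0}∪out(9)={0}
  fail(6) 'abb': from fail(2)=4 chase 'b': 4 ⇒ 13;  out=∅∪out(13)=∅
  fail(11) 'dac': from fail(10)=1 chase 'c': 1→0 ⇒ 12;  out={3}∪out(12)={3,4}
  fail(14) 'bbc': from fail(13)=4 chase 'c': 4→0 ⇒ 12;  out=∅∪out(12)={4}
  fail(18) 'cda': from fail(17)=9 chase 'a': 9 ⇒ 10;  out={6}∪out(10)={6}
  fail(7) 'abbd': from fail(6)=13 chase 'd': 13→4→0 ⇒ 9;  out=∅∪out(9)=∅
  fail(15) 'bbcd': from fail(14)=12 chase 'd': 12 ⇒ 17;  out=∅∪out(17)=∅
  fail(8) 'abbda': from fail(7)=9 chase 'a': 9 ⇒ 10;  out={2}∪out(10)={2}
  fail(16) 'bbcda': from fail(15)=17 chase 'a': 17 ⇒ 18;  out={5}∪out(18)={5,6}

Scan:
i=0 'a': node 0→1
i=1 'b': node 1→2
i=2 'd': node 2→3  emit P0@[0:2]
i=3 'b': node 3→4 (fail-walked)
i=4 'a': node 4→5  emit P1@[3:4]
i=5 'b': node 5→2 (fail-walked)
i=6 'b': node 2→6
i=7 'd': node 6→7
i=8 'a': node 7→8  emit P2@[4:8]
i=9 'd': node 8→9 (fail-walked)
i=10 'a': node 9→10
i=11 'c': node 10→11  emit P3@[9:11],P4@[11:11]
i=12 'b': node 11→4 (fail-walked)
i=13 'a': node 4→5  emit P1@[12:13]
i=14 'b': node 5→2 (fail-walked)
i=15 'd': node 2→3  emit P0@[13:15]
i=16 'd': node 3→9 (fail-walked)
i=17 'a': node 9→10
i=18 'b': node 10→2 (fail-walked)
i=19 'a': node 2→5 (fail-walked)  emit P1@[18:19]
i=20 'd': node 5→9 (fail-walked)
i=21 'b': node 9→4 (fail-walked)
i=22 'a': node 4→5  emit P1@[21:22]
i=23 'c': node 5→12 (fail-walked)  emit P4@[23:23]
i=24 'c': node 12→12 (fail-walked)  emit P4@[24:24]
i=25 'a': node 12→1 (fail-walked)
i=26 'a': node 1→1 (fail-walked)
i=27 'b': node 1→2
i=28 'd': node 2→3  emit P0@[26:28]
i=29 'b': node 3→4 (fail-walked)
i=30 'a': node 4→5  emit P1@[29:30]

All matches (sorted): [[2,0],[4,1],[8,2],[11,3],[11,4],[13,1],[15,0],[19,1],[22,1],[23,4],[24,4],[28,0],[30,1]]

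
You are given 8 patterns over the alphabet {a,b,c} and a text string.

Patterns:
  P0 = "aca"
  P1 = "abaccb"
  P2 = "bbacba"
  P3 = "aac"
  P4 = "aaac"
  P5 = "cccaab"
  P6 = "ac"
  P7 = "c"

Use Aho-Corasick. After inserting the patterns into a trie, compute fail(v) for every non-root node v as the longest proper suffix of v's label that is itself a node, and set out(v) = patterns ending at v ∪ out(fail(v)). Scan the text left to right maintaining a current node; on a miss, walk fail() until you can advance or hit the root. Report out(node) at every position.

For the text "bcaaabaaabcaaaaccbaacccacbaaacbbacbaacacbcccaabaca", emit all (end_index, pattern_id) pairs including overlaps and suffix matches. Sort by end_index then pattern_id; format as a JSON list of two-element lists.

Build:
Trie nodes:
  n0 'ε': a→1 b→9 c→19
  n1 'a': a→15 b→4 c→2
  n2 'ac': a→3  [P6 ends]
  n3 'aca': ·  [P0 ends]
  n4 'ab': a→5
  n5 'aba': c→6
  n6 'abac': c→7
  n7 'abacc': b→8
  n8 'abaccb': ·  [P1 ends]
  n9 'b': b→10
  n10 'bb': a→11
  n11 'bba': c→12
  n12 'bbac': b→13
  n13 'bbacb': a→14
  n14 'bbacba': ·  [P2 ends]
  n15 'aa': a→17 c→16
  n16 'aac': ·  [P3 ends]
  n17 'aaa': c→18
  n18 'aaac': ·  [P4 ends]
  n19 'c': c→20  [P7 ends]
  n20 'cc': c→21
  n21 'ccc': a→22
  n22 'ccca': a→23
  n23 'cccaa': b→24
  n24 'cccaab': ·  [P5 ends]

Failure links (BFS by depth):
  fail(1) 'a': from fail(0)=0 chase 'a': 0 ⇒ 0;  out=∅∪out(0)=∅
  fail(9) 'b': from fail(0)=0 chase 'b': 0 ⇒ 0;  out=∅∪out(0)=∅
  fail(19) 'c': from fail(0)=0 chase 'c': 0 ⇒ 0;  out={7}∪out(0)={7}
  fail(2) 'ac': from fail(1)=0 chase 'c': 0 ⇒ 19;  out={6}∪out(19)={6,7}
  fail(4) 'ab': from fail(1)=0 chase 'b': 0 ⇒ 9;  out=∅∪out(9)=∅
  fail(10) 'bb': from fail(9)=0 chase 'b': 0 ⇒ 9;  out=∅∪out(9)=∅
  fail(15) 'aa': from fail(1)=0 chase 'a': 0 ⇒ 1;  out=∅∪out(1)=∅
  fail(20) 'cc': from fail(19)=0 chase 'c': 0 ⇒ 19;  out=∅∪out(19)={7}
  fail(3) 'aca': from fail(2)=19 chase 'a': 19→0 ⇒ 1;  out={0}∪out(1)={0}
  fail(5) 'aba': from fail(4)=9 chase 'a': 9→0 ⇒ 1;  out=∅∪out(1)=∅
  fail(11) 'bba': from fail(10)=9 chase 'a': 9→0 ⇒ 1;  out=∅∪out(1)=∅
  fail(16) 'aac': from fail(15)=1 chase 'c': 1 ⇒ 2;  out={3}∪out(2)={3,6,7}
  fail(17) 'aaa': from fail(15)=1 chase 'a': 1 ⇒ 15;  out=∅∪out(15)=∅
  fail(21) 'ccc': from fail(20)=19 chase 'c': 19 ⇒ 20;  out=∅∪out(20)={7}
  fail(6) 'abac': from fail(5)=1 chase 'c': 1 ⇒ 2;  out=∅∪out(2)={6,7}
  fail(12) 'bbac': from fail(11)=1 chase 'c': 1 ⇒ 2;  out=∅∪out(2)={6,7}
  fail(18) 'aaac': from fail(17)=15 chase 'c': 15 ⇒ 16;  out={4}∪out(16)={3,4,6,7}
  fail(22) 'ccca': from fail(21)=20 chase 'a': 20→19→0 ⇒ 1;  out=∅∪out(1)=∅
  fail(7) 'abacc': from fail(6)=2 chase 'c': 2→19 ⇒ 20;  out=∅∪out(20)={7}
  fail(13) 'bbacb': from fail(12)=2 chase 'b': 2→19→0 ⇒ 9;  out=∅∪out(9)=∅
  fail(23) 'cccaa': from fail(22)=1 chase 'a': 1 ⇒ 15;  out=∅∪out(15)=∅
  fail(8) 'abaccb': from fail(7)=20 chase 'b': 20→19→0 ⇒ 9;  out={1}∪out(9)={1}
  fail(14) 'bbacba': from fail(13)=9 chase 'a': 9→0 ⇒ 1;  out={2}∪out(1)={2}
  fail(24) 'cccaab': from fail(23)=15 chase 'b': 15→1 ⇒ 4;  out={5}∪out(4)={5}

Run:
i=0 'b': node 0→9
i=1 'c': node 9→19 (fail-walked)  emit P7@[1:1]
i=2 'a': node 19→1 (fail-walked)
i=3 'a': node 1→15
i=4 'a': node 15→17
i=5 'b': node 17→4 (fail-walked)
i=6 'a': node 4→5
i=7 'a': node 5→15 (fail-walked)
i=8 'a': node 15→17
i=9 'b': node 17→4 (fail-walked)
i=10 'c': node 4→19 (fail-walked)  emit P7@[10:10]
i=11 'a': node 19→1 (fail-walked)
i=12 'a': node 1→15
i=13 'a': node 15→17
i=14 'a': node 17→17 (fail-walked)
i=15 'c': node 17→18  emit P3@[13:15],P4@[12:15],P6@[14:15],P7@[15:15]
i=16 'c': node 18→20 (fail-walked)  emit P7@[16:16]
i=17 'b': node 20→9 (fail-walked)
i=18 'a': node 9→1 (fail-walked)
i=19 'a': node 1→15
i=20 'c': node 15→16  emit P3@[18:20],P6@[19:20],P7@[20:20]
i=21 'c': node 16→20 (fail-walked)  emit P7@[21:21]
i=22 'c': node 20→21  emit P7@[22:22]
i=23 'a': node 21→22
i=24 'c': node 22→2 (fail-walked)  emit P6@[23:24],P7@[24:24]
i=25 'b': node 2→9 (fail-walked)
i=26 'a': node 9→1 (fail-walked)
i=27 'a': node 1→15
i=28 'a': node 15→17
i=29 'c': node 17→18  emit P3@[27:29],P4@[26:29],P6@[28:29],P7@[29:29]
i=30 'b': node 18→9 (fail-walked)
i=31 'b': node 9→10
i=32 'a': node 10→11
i=33 'c': node 11→12  emit P6@[32:33],P7@[33:33]
i=34 'b': node 12→13
i=35 'a': node 13→14  emit P2@[30:35]
i=36 'a': node 14→15 (fail-walked)
i=37 'c': node 15→16  emit P3@[35:37],P6@[36:37],P7@[37:37]
i=38 'a': node 16→3 (fail-walked)  emit P0@[36:38]
i=39 'c': node 3→2 (fail-walked)  emit P6@[38:39],P7@[39:39]
i=40 'b': node 2→9 (fail-walked)
i=41 'c': node 9→19 (fail-walked)  emit P7@[41:41]
i=42 'c': node 19→20  emit P7@[42:42]
i=43 'c': node 20→21  emit P7@[43:43]
i=44 'a': node 21→22
i=45 'a': node 22→23
i=46 'b': node 23→24  emit P5@[41:46]
i=47 'a': node 24→5 (fail-walked)
i=48 'c': node 5→6  emit P6@[47:48],P7@[48:48]
i=49 'a': node 6→3 (fail-walked)  emit P0@[47:49]

Result: [[1,7],[10,7],[15,3],[15,4],[15,6],[15,7],[16,7],[20,3],[20,6],[20,7],[21,7],[22,7],[24,6],[24,7],[29,3],[29,4],[29,6],[29,7],[33,6],[33,7],[35,2],[37,3],[37,6],[37,7],[38,0],[39,6],[39,7],[41,7],[42,7],[43,7],[46,5],[48,6],[48,7],[49,0]]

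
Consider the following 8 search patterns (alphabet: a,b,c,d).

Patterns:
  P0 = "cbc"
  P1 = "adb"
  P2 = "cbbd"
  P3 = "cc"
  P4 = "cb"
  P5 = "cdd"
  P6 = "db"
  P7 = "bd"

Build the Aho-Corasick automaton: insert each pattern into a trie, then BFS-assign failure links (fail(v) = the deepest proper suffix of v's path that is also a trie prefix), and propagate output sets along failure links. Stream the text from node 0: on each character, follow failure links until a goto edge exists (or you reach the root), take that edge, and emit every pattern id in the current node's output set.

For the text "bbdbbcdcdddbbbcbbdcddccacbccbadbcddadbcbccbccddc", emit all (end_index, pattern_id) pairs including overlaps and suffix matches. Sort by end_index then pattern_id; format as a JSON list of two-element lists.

Construct AC machine:
Trie (insert patterns):
  n0 'ε': a→4 b→14 c→1 d→12
  n1 'c': b→2 c→9 d→10
  n2 'cb': b→7 c→3  [P4 ends]
  n3 'cbc': ·  [P0 ends]
  n4 'a': d→5
  n5 'ad': b→6
  n6 'adb': ·  [P1 ends]
  n7 'cbb': d→8
  n8 'cbbd': ·  [P2 ends]
  n9 'cc': ·  [P3 ends]
  n10 'cd': d→11
  n11 'cdd': ·  [P5 ends]
  n12 'd': b→13
  n13 'db': ·  [P6 ends]
  n14 'b': d→15
  n15 'bd': ·  [P7 ends]

Failure links (BFS by depth):
  n1('c'): parent n0 fail=0; on 'c' 0 → fail=0;  out ∅∪∅=∅
  n4('a'): parent n0 fail=0; on 'a' 0 → fail=0;  out ∅∪∅=∅
  n12('d'): parent n0 fail=0; on 'd' 0 → fail=0;  out ∅∪∅=∅
  n14('b'): parent n0 fail=0; on 'b' 0 → fail=0;  out ∅∪∅=∅
  n2('cb'): parent n1 fail=0; on 'b' 0 → fail=14;  out {4}∪∅={4}
  n5('ad'): parent n4 fail=0; on 'd' 0 → fail=12;  out ∅∪∅=∅
  n9('cc'): parent n1 fail=0; on 'c' 0 → fail=1;  out {3}∪∅={3}
  n10('cd'): parent n1 fail=0; on 'd' 0 → fail=12;  out ∅∪∅=∅
  n13('db'): parent n12 fail=0; on 'b' 0 → fail=14;  out {6}∪∅={6}
  n15('bd'): parent n14 fail=0; on 'd' 0 → fail=12;  out {7}∪∅={7}
  n3('cbc'): parent n2 fail=14; on 'c' 14→0 → fail=1;  out {0}∪∅={0}
  n6('adb'): parent n5 fail=12; on 'b' 12 → fail=13;  out {1}∪{6}={1,6}
  n7('cbb'): parent n2 fail=14; on 'b' 14→0 → fail=14;  out ∅∪∅=∅
  n11('cdd'): parent n10 fail=12; on 'd' 12→0 → fail=12;  out {5}∪∅={5}
  n8('cbbd'): parent n7 fail=14; on 'd' 14 → fail=15;  out {2}∪{7}={2,7}

Run:
[0] read 'b'  n0⇒n14
[1] read 'b'  n14⇒n14 (fail-walked)
[2] read 'd'  n14⇒n15  → match P7@[1:2]
[3] read 'b'  n15⇒n13 (fail-walked)  → match P6@[2:3]
[4] read 'b'  n13⇒n14 (fail-walked)
[5] read 'c'  n14⇒n1 (fail-walked)
[6] read 'd'  n1⇒n10
[7] read 'c'  n10⇒n1 (fail-walked)
[8] read 'd'  n1⇒n10
[9] read 'd'  n10⇒n11  → match P5@[7:9]
[10] read 'd'  n11⇒n12 (fail-walked)
[11] read 'b'  n12⇒n13  → match P6@[10:11]
[12] read 'b'  n13⇒n14 (fail-walked)
[13] read 'b'  n14⇒n14 (fail-walked)
[14] read 'c'  n14⇒n1 (fail-walked)
[15] read 'b'  n1⇒n2  → match P4@[14:15]
[16] read 'b'  n2⇒n7
[17] read 'd'  n7⇒n8  → match P2@[14:17],P7@[16:17]
[18] read 'c'  n8⇒n1 (fail-walked)
[19] read 'd'  n1⇒n10
[20] read 'd'  n10⇒n11  → match P5@[18:20]
[21] read 'c'  n11⇒n1 (fail-walked)
[22] read 'c'  n1⇒n9  → match P3@[21:22]
[23] read 'a'  n9⇒n4 (fail-walked)
[24] read 'c'  n4⇒n1 (fail-walked)
[25] read 'b'  n1⇒n2  → match P4@[24:25]
[26] read 'c'  n2⇒n3  → match P0@[24:26]
[27] read 'c'  n3⇒n9 (fail-walked)  → match P3@[26:27]
[28] read 'b'  n9⇒n2 (fail-walked)  → match P4@[27:28]
[29] read 'a'  n2⇒n4 (fail-walked)
[30] read 'd'  n4⇒n5
[31] read 'b'  n5⇒n6  → match P1@[29:31],P6@[30:31]
[32] read 'c'  n6⇒n1 (fail-walked)
[33] read 'd'  n1⇒n10
[34] read 'd'  n10⇒n11  → match P5@[32:34]
[35] read 'a'  n11⇒n4 (fail-walked)
[36] read 'd'  n4⇒n5
[37] read 'b'  n5⇒n6  → match P1@[35:37],P6@[36:37]
[38] read 'c'  n6⇒n1 (fail-walked)
[39] read 'b'  n1⇒n2  → match P4@[38:39]
[40] read 'c'  n2⇒n3  → match P0@[38:40]
[41] read 'c'  n3⇒n9 (fail-walked)  → match P3@[40:41]
[42] read 'b'  n9⇒n2 (fail-walked)  → match P4@[41:42]
[43] read 'c'  n2⇒n3  → match P0@[41:43]
[44] read 'c'  n3⇒n9 (fail-walked)  → match P3@[43:44]
[45] read 'd'  n9⇒n10 (fail-walked)
[46] read 'd'  n10⇒n11  → match P5@[44:46]
[47] read 'c'  n11⇒n1 (fail-walked)

All matches (sorted): [[2,7],[3,6],[9,5],[11,6],[15,4],[17,2],[17,7],[20,5],[22,3],[25,4],[26,0],[27,3],[28,4],[31,1],[31,6],[34,5],[37,1],[37,6],[39,4],[40,0],[41,3],[42,4],[43,0],[44,3],[46,5]]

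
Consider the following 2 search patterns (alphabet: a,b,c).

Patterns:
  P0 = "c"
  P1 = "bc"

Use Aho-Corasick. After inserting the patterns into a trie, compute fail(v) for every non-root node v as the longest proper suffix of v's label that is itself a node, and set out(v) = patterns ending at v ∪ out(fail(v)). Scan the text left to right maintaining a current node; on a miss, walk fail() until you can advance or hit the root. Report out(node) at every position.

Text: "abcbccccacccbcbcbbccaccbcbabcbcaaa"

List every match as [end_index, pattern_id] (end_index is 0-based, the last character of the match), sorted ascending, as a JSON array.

Construct AC machine:
Trie nodes:
  n0 'ε': b→2 c→1
  n1 'c': ·  [P0 ends]
  n2 'b': c→3
  n3 'bc': ·  [P1 ends]

Failure links (BFS by depth):
  fail(1) 'c': from fail(0)=0 chase 'c': 0 ⇒ 0;  out={0}∪out(0)={0}
  fail(2) 'b': from fail(0)=0 chase 'b': 0 ⇒ 0;  out=∅∪out(0)=∅
  fail(3) 'bc': from fail(2)=0 chase 'c': 0 ⇒ 1;  out={1}∪out(1)={0,1}

Run:
[0] read 'a'  n0⇒n0
[1] read 'b'  n0⇒n2
[2] read 'c'  n2⇒n3  emit P0@[2:2],P1@[1:2]
[3] read 'b'  n3⇒n2 ·f
[4] read 'c'  n2⇒n3  emit P0@[4:4],P1@[3:4]
[5] read 'c'  n3⇒n1 ·f  emit P0@[5:5]
[6] read 'c'  n1⇒n1 ·f  emit P0@[6:6]
[7] read 'c'  n1⇒n1 ·f  emit P0@[7:7]
[8] read 'a'  n1⇒n0 ·f
[9] read 'c'  n0⇒n1  emit P0@[9:9]
[10] read 'c'  n1⇒n1 ·f  emit P0@[10:10]
[11] read 'c'  n1⇒n1 ·f  emit P0@[11:11]
[12] read 'b'  n1⇒n2 ·f
[13] read 'c'  n2⇒n3  emit P0@[13:13],P1@[12:13]
[14] read 'b'  n3⇒n2 ·f
[15] read 'c'  n2⇒n3  emit P0@[15:15],P1@[14:15]
[16] read 'b'  n3⇒n2 ·f
[17] read 'b'  n2⇒n2 ·f
[18] read 'c'  n2⇒n3  emit P0@[18:18],P1@[17:18]
[19] read 'c'  n3⇒n1 ·f  emit P0@[19:19]
[20] read 'a'  n1⇒n0 ·f
[21] read 'c'  n0⇒n1  emit P0@[21:21]
[22] read 'c'  n1⇒n1 ·f  emit P0@[22:22]
[23] read 'b'  n1⇒n2 ·f
[24] read 'c'  n2⇒n3  emit P0@[24:24],P1@[23:24]
[25] read 'b'  n3⇒n2 ·f
[26] read 'a'  n2⇒n0 ·f
[27] read 'b'  n0⇒n2
[28] read 'c'  n2⇒n3  emit P0@[28:28],P1@[27:28]
[29] read 'b'  n3⇒n2 ·f
[30] read 'c'  n2⇒n3  emit P0@[30:30],P1@[29:30]
[31] read 'a'  n3⇒n0 ·f
[32] read 'a'  n0⇒n0
[33] read 'a'  n0⇒n0

Matches: [[2,0],[2,1],[4,0],[4,1],[5,0],[6,0],[7,0],[9,0],[10,0],[11,0],[13,0],[13,1],[15,0],[15,1],[18,0],[18,1],[19,0],[21,0],[22,0],[24,0],[24,1],[28,0],[28,1],[30,0],[30,1]]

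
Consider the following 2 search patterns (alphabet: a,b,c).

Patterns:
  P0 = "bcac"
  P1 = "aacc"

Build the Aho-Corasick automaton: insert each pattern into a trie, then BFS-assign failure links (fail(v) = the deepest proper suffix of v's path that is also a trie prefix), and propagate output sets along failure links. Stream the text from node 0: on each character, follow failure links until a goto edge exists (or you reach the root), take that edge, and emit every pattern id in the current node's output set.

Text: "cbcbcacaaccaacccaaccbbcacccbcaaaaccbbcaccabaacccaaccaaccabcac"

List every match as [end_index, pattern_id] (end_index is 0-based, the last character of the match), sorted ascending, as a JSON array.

Build automaton:
Trie nodes:
  n0 'ε': a→5 b→1
  n1 'b': c→2
  n2 'bc': a→3
  n3 'bca': c→4
  n4 'bcac': ·  [P0 ends]
  n5 'a': a→6
  n6 'aa': c→7
  n7 'aac': c→8
  n8 'aacc': ·  [P1 ends]

BFS fail/out derivation:
  fail(1) 'b': from fail(0)=0 chase 'b': 0 ⇒ 0;  out=∅∪out(0)=∅
  fail(5) 'a': from fail(0)=0 chase 'a': 0 ⇒ 0;  out=∅∪out(0)=∅
  fail(2) 'bc': from fail(1)=0 chase 'c': 0 ⇒ 0;  out=∅∪out(0)=∅
  fail(6) 'aa': from fail(5)=0 chase 'a': 0 ⇒ 5;  out=∅∪out(5)=∅
  fail(3) 'bca': from fail(2)=0 chase 'a': 0 ⇒ 5;  out=∅∪out(5)=∅
  fail(7) 'aac': from fail(6)=5 chase 'c': 5→0 ⇒ 0;  out=∅∪out(0)=∅
  fail(4) 'bcac': from fail(3)=5 chase 'c': 5→0 ⇒ 0;  out={0}∪out(0)={0}
  fail(8) 'aacc': from fail(7)=0 chase 'c': 0 ⇒ 0;  out={1}∪out(0)={1}

Run:
pos 0 'c': at 0
pos 1 'b': at 1
pos 2 'c': at 2
pos 3 'b': at 1 (fail-walked)
pos 4 'c': at 2
pos 5 'a': at 3
pos 6 'c': at 4  ** P0@[3:6]
pos 7 'a': at 5 (fail-walked)
pos 8 'a': at 6
pos 9 'c': at 7
pos 10 'c': at 8  ** P1@[7:10]
pos 11 'a': at 5 (fail-walked)
pos 12 'a': at 6
pos 13 'c': at 7
pos 14 'c': at 8  ** P1@[11:14]
pos 15 'c': at 0 (fail-walked)
pos 16 'a': at 5
pos 17 'a': at 6
pos 18 'c': at 7
pos 19 'c': at 8  ** P1@[16:19]
pos 20 'b': at 1 (fail-walked)
pos 21 'b': at 1 (fail-walked)
pos 22 'c': at 2
pos 23 'a': at 3
pos 24 'c': at 4  ** P0@[21:24]
pos 25 'c': at 0 (fail-walked)
pos 26 'c': at 0
pos 27 'b': at 1
pos 28 'c': at 2
pos 29 'a': at 3
pos 30 'a': at 6 (fail-walked)
pos 31 'a': at 6 (fail-walked)
pos 32 'a': at 6 (fail-walked)
pos 33 'c': at 7
pos 34 'c': at 8  ** P1@[31:34]
pos 35 'b': at 1 (fail-walked)
pos 36 'b': at 1 (fail-walked)
pos 37 'c': at 2
pos 38 'a': at 3
pos 39 'c': at 4  ** P0@[36:39]
pos 40 'c': at 0 (fail-walked)
pos 41 'a': at 5
pos 42 'b': at 1 (fail-walked)
pos 43 'a': at 5 (fail-walked)
pos 44 'a': at 6
pos 45 'c': at 7
pos 46 'c': at 8  ** P1@[43:46]
pos 47 'c': at 0 (fail-walked)
pos 48 'a': at 5
pos 49 'a': at 6
pos 50 'c': at 7
pos 51 'c': at 8  ** P1@[48:51]
pos 52 'a': at 5 (fail-walked)
pos 53 'a': at 6
pos 54 'c': at 7
pos 55 'c': at 8  ** P1@[52:55]
pos 56 'a': at 5 (fail-walked)
pos 57 'b': at 1 (fail-walked)
pos 58 'c': at 2
pos 59 'a': at 3
pos 60 'c': at 4  ** P0@[57:60]

Result: [[6,0],[10,1],[14,1],[19,1],[24,0],[34,1],[39,0],[46,1],[51,1],[55,1],[60,0]]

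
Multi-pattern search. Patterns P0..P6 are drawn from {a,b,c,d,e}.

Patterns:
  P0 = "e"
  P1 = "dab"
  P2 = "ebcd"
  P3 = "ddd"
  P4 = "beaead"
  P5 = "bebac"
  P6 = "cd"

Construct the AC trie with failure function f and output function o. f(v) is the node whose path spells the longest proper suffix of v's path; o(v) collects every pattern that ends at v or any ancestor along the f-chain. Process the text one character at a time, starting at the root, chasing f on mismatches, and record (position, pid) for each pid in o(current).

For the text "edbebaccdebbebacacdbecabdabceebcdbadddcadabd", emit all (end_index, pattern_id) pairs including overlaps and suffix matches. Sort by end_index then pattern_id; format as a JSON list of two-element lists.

Construct AC machine:
Trie nodes:
  0='ε' goto b→10 c→19 d→2 e→1
  1='e' goto b→5  [P0 ends]
  2='d' goto a→3 d→8
  3='da' goto b→4
  4='dab' goto ·  [P1 ends]
  5='eb' goto c→6
  6='ebc' goto d→7
  7='ebcd' goto ·  [P2 ends]
  8='dd' goto d→9
  9='ddd' goto ·  [P3 ends]
  10='b' goto e→11
  11='be' goto a→12 b→16
  12='bea' goto e→13
  13='beae' goto a→14
  14='beaea' goto d→15
  15='beaead' goto ·  [P4 ends]
  16='beb' goto a→17
  17='beba' goto c→18
  18='bebac' goto ·  [P5 ends]
  19='c' goto d→20
  20='cd' goto ·  [P6 ends]

Failure links (BFS by depth):
  n1('e'): parent n0 fail=0; on 'e' 0 → fail=0;  out {0}∪∅={0}
  n2('d'): parent n0 fail=0; on 'd' 0 → fail=0;  out ∅∪∅=∅
  n10('b'): parent n0 fail=0; on 'b' 0 → fail=0;  out ∅∪∅=∅
  n19('c'): parent n0 fail=0; on 'c' 0 → fail=0;  out ∅∪∅=∅
  n3('da'): parent n2 fail=0; on 'a' 0 → fail=0;  out ∅∪∅=∅
  n5('eb'): parent n1 fail=0; on 'b' 0 → fail=10;  out ∅∪∅=∅
  n8('dd'): parent n2 fail=0; on 'd' 0 → fail=2;  out ∅∪∅=∅
  n11('be'): parent n10 fail=0; on 'e' 0 → fail=1;  out ∅∪{0}={0}
  n20('cd'): parent n19 fail=0; on 'd' 0 → fail=2;  out {6}∪∅={6}
  n4('dab'): parent n3 fail=0; on 'b' 0 → fail=10;  out {1}∪∅={1}
  n6('ebc'): parent n5 fail=10; on 'c' 10→0 → fail=19;  out ∅∪∅=∅
  n9('ddd'): parent n8 fail=2; on 'd' 2 → fail=8;  out {3}∪∅={3}
  n12('bea'): parent n11 fail=1; on 'a' 1→0 → fail=0;  out ∅∪∅=∅
  n16('beb'): parent n11 fail=1; on 'b' 1 → fail=5;  out ∅∪∅=∅
  n7('ebcd'): parent n6 fail=19; on 'd' 19 → fail=20;  out {2}∪{6}={2,6}
  n13('beae'): parent n12 fail=0; on 'e' 0 → fail=1;  out ∅∪{0}={0}
  n17('beba'): parent n16 fail=5; on 'a' 5→10→0 → fail=0;  out ∅∪∅=∅
  n14('beaea'): parent n13 fail=1; on 'a' 1→0 → fail=0;  out ∅∪∅=∅
  n18('bebac'): parent n17 fail=0; on 'c' 0 → fail=19;  out {5}∪∅={5}
  n15('beaead'): parent n14 fail=0; on 'd' 0 → fail=2;  out {4}∪∅={4}

Scan:
i=0 'e': node 0→1  → match P0@[0:0]
i=1 'd': node 1→2 (fail-walked)
i=2 'b': node 2→10 (fail-walked)
i=3 'e': node 10→11  → match P0@[3:3]
i=4 'b': node 11→16
i=5 'a': node 16→17
i=6 'c': node 17→18  → match P5@[2:6]
i=7 'c': node 18→19 (fail-walked)
i=8 'd': node 19→20  → match P6@[7:8]
i=9 'e': node 20→1 (fail-walked)  → match P0@[9:9]
i=10 'b': node 1→5
i=11 'b': node 5→10 (fail-walked)
i=12 'e': node 10→11  → match P0@[12:12]
i=13 'b': node 11→16
i=14 'a': node 16→17
i=15 'c': node 17→18  → match P5@[11:15]
i=16 'a': node 18→0 (fail-walked)
i=17 'c': node 0→19
i=18 'd': node 19→20  → match P6@[17:18]
i=19 'b': node 20→10 (fail-walked)
i=20 'e': node 10→11  → match P0@[20:20]
i=21 'c': node 11→19 (fail-walked)
i=22 'a': node 19→0 (fail-walked)
i=23 'b': node 0→10
i=24 'd': node 10→2 (fail-walked)
i=25 'a': node 2→3
i=26 'b': node 3→4  → match P1@[24:26]
i=27 'c': node 4→19 (fail-walked)
i=28 'e': node 19→1 (fail-walked)  → match P0@[28:28]
i=29 'e': node 1→1 (fail-walked)  → match P0@[29:29]
i=30 'b': node 1→5
i=31 'c': node 5→6
i=32 'd': node 6→7  → match P2@[29:32],P6@[31:32]
i=33 'b': node 7→10 (fail-walked)
i=34 'a': node 10→0 (fail-walked)
i=35 'd': node 0→2
i=36 'd': node 2→8
i=37 'd': node 8→9  → match P3@[35:37]
i=38 'c': node 9→19 (fail-walked)
i=39 'a': node 19→0 (fail-walked)
i=40 'd': node 0→2
i=41 'a': node 2→3
i=42 'b': node 3→4  → match P1@[40:42]
i=43 'd': node 4→2 (fail-walked)

Result: [[0,0],[3,0],[6,5],[8,6],[9,0],[12,0],[15,5],[18,6],[20,0],[26,1],[28,0],[29,0],[32,2],[32,6],[37,3],[42,1]]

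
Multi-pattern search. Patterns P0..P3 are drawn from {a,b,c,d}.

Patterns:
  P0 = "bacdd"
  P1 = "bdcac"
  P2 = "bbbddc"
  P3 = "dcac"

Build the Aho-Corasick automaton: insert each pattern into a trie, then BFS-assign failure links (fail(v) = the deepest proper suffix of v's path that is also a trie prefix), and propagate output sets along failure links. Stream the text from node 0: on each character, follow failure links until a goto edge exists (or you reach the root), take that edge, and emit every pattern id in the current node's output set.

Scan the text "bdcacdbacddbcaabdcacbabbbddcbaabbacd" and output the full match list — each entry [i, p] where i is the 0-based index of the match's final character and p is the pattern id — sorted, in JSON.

Construct AC machine:
Trie nodes:
  0='ε' goto b→1 d→15
  1='b' goto a→2 b→10 d→6
  2='ba' goto c→3
  3='bac' goto d→4
  4='bacd' goto d→5
  5='bacdd' goto ·  [P0 ends]
  6='bd' goto c→7
  7='bdc' goto a→8
  8='bdca' goto c→9
  9='bdcac' goto ·  [P1 ends]
  10='bb' goto b→11
  11='bbb' goto d→12
  12='bbbd' goto d→13
  13='bbbdd' goto c→14
  14='bbbddc' goto ·  [P2 ends]
  15='d' goto c→16
  16='dc' goto a→17
  17='dca' goto c→18
  18='dcac' goto ·  [P3 ends]

Failure links (BFS by depth):
  n1('b'): parent n0 fail=0; on 'b' 0 → fail=0;  out ∅∪∅=∅
  n15('d'): parent n0 fail=0; on 'd' 0 → fail=0;  out ∅∪∅=∅
  n2('ba'): parent n1 fail=0; on 'a' 0 → fail=0;  out ∅∪∅=∅
  n6('bd'): parent n1 fail=0; on 'd' 0 → fail=15;  out ∅∪∅=∅
  n10('bb'): parent n1 fail=0; on 'b' 0 → fail=1;  out ∅∪∅=∅
  n16('dc'): parent n15 fail=0; on 'c' 0 → fail=0;  out ∅∪∅=∅
  n3('bac'): parent n2 fail=0; on 'c' 0 → fail=0;  out ∅∪∅=∅
  n7('bdc'): parent n6 fail=15; on 'c' 15 → fail=16;  out ∅∪∅=∅
  n11('bbb'): parent n10 fail=1; on 'b' 1 → fail=10;  out ∅∪∅=∅
  n17('dca'): parent n16 fail=0; on 'a' 0 → fail=0;  out ∅∪∅=∅
  n4('bacd'): parent n3 fail=0; on 'd' 0 → fail=15;  out ∅∪∅=∅
  n8('bdca'): parent n7 fail=16; on 'a' 16 → fail=17;  out ∅∪∅=∅
  n12('bbbd'): parent n11 fail=10; on 'd' 10→1 → fail=6;  out ∅∪∅=∅
  n18('dcac'): parent n17 fail=0; on 'c' 0 → fail=0;  out {3}∪∅={3}
  n5('bacdd'): parent n4 fail=15; on 'd' 15→0 → fail=15;  out {0}∪∅={0}
  n9('bdcac'): parent n8 fail=17; on 'c' 17 → fail=18;  out {1}∪{3}={1,3}
  n13('bbbdd'): parent n12 fail=6; on 'd' 6→15→0 → fail=15;  out ∅∪∅=∅
  n14('bbbddc'): parent n13 fail=15; on 'c' 15 → fail=16;  out {2}∪∅={2}

Text stream:
i=0 'b': node 0→1
i=1 'd': node 1→6
i=2 'c': node 6→7
i=3 'a': node 7→8
i=4 'c': node 8→9  ** P1@[0:4],P3@[1:4]
i=5 'd': node 9→15 (via fail)
i=6 'b': node 15→1 (via fail)
i=7 'a': node 1→2
i=8 'c': node 2→3
i=9 'd': node 3→4
i=10 'd': node 4→5  ** P0@[6:10]
i=11 'b': node 5→1 (via fail)
i=12 'c': node 1→0 (via fail)
i=13 'a': node 0→0
i=14 'a': node 0→0
i=15 'b': node 0→1
i=16 'd': node 1→6
i=17 'c': node 6→7
i=18 'a': node 7→8
i=19 'c': node 8→9  ** P1@[15:19],P3@[16:19]
i=20 'b': node 9→1 (via fail)
i=21 'a': node 1→2
i=22 'b': node 2→1 (via fail)
i=23 'b': node 1→10
i=24 'b': node 10→11
i=25 'd': node 11→12
i=26 'd': node 12→13
i=27 'c': node 13→14  ** P2@[22:27]
i=28 'b': node 14→1 (via fail)
i=29 'a': node 1→2
i=30 'a': node 2→0 (via fail)
i=31 'b': node 0→1
i=32 'b': node 1→10
i=33 'a': node 10→2 (via fail)
i=34 'c': node 2→3
i=35 'd': node 3→4

Matches: [[4,1],[4,3],[10,0],[19,1],[19,3],[27,2]]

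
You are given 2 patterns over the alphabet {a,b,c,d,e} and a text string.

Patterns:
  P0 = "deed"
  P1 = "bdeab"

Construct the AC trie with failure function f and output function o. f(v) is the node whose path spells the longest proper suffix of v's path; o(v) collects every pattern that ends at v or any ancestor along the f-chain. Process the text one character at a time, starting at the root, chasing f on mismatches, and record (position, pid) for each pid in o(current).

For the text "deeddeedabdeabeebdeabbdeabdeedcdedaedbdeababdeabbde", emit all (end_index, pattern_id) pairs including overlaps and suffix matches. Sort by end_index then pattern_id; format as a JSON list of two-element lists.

Construct AC machine:
Trie nodes:
  n0 'ε': b→5 d→1
  n1 'd': e→2
  n2 'de': e→3
  n3 'dee': d→4
  n4 'deed': ·  [P0 ends]
  n5 'b': d→6
  n6 'bd': e→7
  n7 'bde': a→8
  n8 'bdea': b→9
  n9 'bdeab': ·  [P1 ends]

Failure links (BFS by depth):
  n1('d'): parent n0 fail=0; on 'd' 0 → fail=0;  out ∅∪∅=∅
  n5('b'): parent n0 fail=0; on 'b' 0 → fail=0;  out ∅∪∅=∅
  n2('de'): parent n1 fail=0; on 'e' 0 → fail=0;  out ∅∪∅=∅
  n6('bd'): parent n5 fail=0; on 'd' 0 → fail=1;  out ∅∪∅=∅
  n3('dee'): parent n2 fail=0; on 'e' 0 → fail=0;  out ∅∪∅=∅
  n7('bde'): parent n6 fail=1; on 'e' 1 → fail=2;  out ∅∪∅=∅
  n4('deed'): parent n3 fail=0; on 'd' 0 → fail=1;  out {0}∪∅={0}
  n8('bdea'): parent n7 fail=2; on 'a' 2→0 → fail=0;  out ∅∪∅=∅
  n9('bdeab'): parent n8 fail=0; on 'b' 0 → fail=5;  out {1}∪∅={1}

Text stream:
i=0 'd': node 0→1
i=1 'e': node 1→2
i=2 'e': node 2→3
i=3 'd': node 3→4  ** P0@[0:3]
i=4 'd': node 4→1 ·f
i=5 'e': node 1→2
i=6 'e': node 2→3
i=7 'd': node 3→4  ** P0@[4:7]
i=8 'a': node 4→0 ·f
i=9 'b': node 0→5
i=10 'd': node 5→6
i=11 'e': node 6→7
i=12 'a': node 7→8
i=13 'b': node 8→9  ** P1@[9:13]
i=14 'e': node 9→0 ·f
i=15 'e': node 0→0
i=16 'b': node 0→5
i=17 'd': node 5→6
i=18 'e': node 6→7
i=19 'a': node 7→8
i=20 'b': node 8→9  ** P1@[16:20]
i=21 'b': node 9→5 ·f
i=22 'd': node 5→6
i=23 'e': node 6→7
i=24 'a': node 7→8
i=25 'b': node 8→9  ** P1@[21:25]
i=26 'd': node 9→6 ·f
i=27 'e': node 6→7
i=28 'e': node 7→3 ·f
i=29 'd': node 3→4  ** P0@[26:29]
i=30 'c': node 4→0 ·f
i=31 'd': node 0→1
i=32 'e': node 1→2
i=33 'd': node 2→1 ·f
i=34 'a': node 1→0 ·f
i=35 'e': node 0→0
i=36 'd': node 0→1
i=37 'b': node 1→5 ·f
i=38 'd': node 5→6
i=39 'e': node 6→7
i=40 'a': node 7→8
i=41 'b': node 8→9  ** P1@[37:41]
i=42 'a': node 9→0 ·f
i=43 'b': node 0→5
i=44 'd': node 5→6
i=45 'e': node 6→7
i=46 'a': node 7→8
i=47 'b': node 8→9  ** P1@[43:47]
i=48 'b': node 9→5 ·f
i=49 'd': node 5→6
i=50 'e': node 6→7

Result: [[3,0],[7,0],[13,1],[20,1],[25,1],[29,0],[41,1],[47,1]]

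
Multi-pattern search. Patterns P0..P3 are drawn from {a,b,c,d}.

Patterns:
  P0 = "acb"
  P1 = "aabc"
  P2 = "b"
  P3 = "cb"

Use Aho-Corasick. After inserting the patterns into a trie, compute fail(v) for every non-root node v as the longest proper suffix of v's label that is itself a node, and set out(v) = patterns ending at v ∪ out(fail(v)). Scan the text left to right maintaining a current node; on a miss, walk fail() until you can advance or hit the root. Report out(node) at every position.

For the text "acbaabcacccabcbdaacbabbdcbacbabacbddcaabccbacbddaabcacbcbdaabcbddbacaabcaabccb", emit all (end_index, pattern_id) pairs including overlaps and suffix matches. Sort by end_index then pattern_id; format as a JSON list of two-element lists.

Build automaton:
Trie (insert patterns):
  0='ε' goto a→1 b→7 c→8
  1='a' goto a→4 c→2
  2='ac' goto b→3
  3='acb' goto ·  ←P0
  4='aa' goto b→5
  5='aab' goto c→6
  6='aabc' goto ·  ←P1
  7='b' goto ·  ←P2
  8='c' goto b→9
  9='cb' goto ·  ←P3

BFS fail/out derivation:
  n1('a'): parent n0 fail=0; on 'a' 0 → fail=0;  out ∅∪∅=∅
  n7('b'): parent n0 fail=0; on 'b' 0 → fail=0;  out {2}∪∅={2}
  n8('c'): parent n0 fail=0; on 'c' 0 → fail=0;  out ∅∪∅=∅
  n2('ac'): parent n1 fail=0; on 'c' 0 → fail=8;  out ∅∪∅=∅
  n4('aa'): parent n1 fail=0; on 'a' 0 → fail=1;  out ∅∪∅=∅
  n9('cb'): parent n8 fail=0; on 'b' 0 → fail=7;  out {3}∪{2}={2,3}
  n3('acb'): parent n2 fail=8; on 'b' 8 → fail=9;  out {0}∪{2,3}={0,2,3}
  n5('aab'): parent n4 fail=1; on 'b' 1→0 → fail=7;  out ∅∪{2}={2}
  n6('aabc'): parent n5 fail=7; on 'c' 7→0 → fail=8;  out {1}∪∅={1}

Run:
pos 0 'a': at 1
pos 1 'c': at 2
pos 2 'b': at 3  emit P0@[0:2],P2@[2:2],P3@[1:2]
pos 3 'a': at 1 (via fail)
pos 4 'a': at 4
pos 5 'b': at 5  emit P2@[5:5]
pos 6 'c': at 6  emit P1@[3:6]
pos 7 'a': at 1 (via fail)
pos 8 'c': at 2
pos 9 'c': at 8 (via fail)
pos 10 'c': at 8 (via fail)
pos 11 'a': at 1 (via fail)
pos 12 'b': at 7 (via fail)  emit P2@[12:12]
pos 13 'c': at 8 (via fail)
pos 14 'b': at 9  emit P2@[14:14],P3@[13:14]
pos 15 'd': at 0 (via fail)
pos 16 'a': at 1
pos 17 'a': at 4
pos 18 'c': at 2 (via fail)
pos 19 'b': at 3  emit P0@[17:19],P2@[19:19],P3@[18:19]
pos 20 'a': at 1 (via fail)
pos 21 'b': at 7 (via fail)  emit P2@[21:21]
pos 22 'b': at 7 (via fail)  emit P2@[22:22]
pos 23 'd': at 0 (via fail)
pos 24 'c': at 8
pos 25 'b': at 9  emit P2@[25:25],P3@[24:25]
pos 26 'a': at 1 (via fail)
pos 27 'c': at 2
pos 28 'b': at 3  emit P0@[26:28],P2@[28:28],P3@[27:28]
pos 29 'a': at 1 (via fail)
pos 30 'b': at 7 (via fail)  emit P2@[30:30]
pos 31 'a': at 1 (via fail)
pos 32 'c': at 2
pos 33 'b': at 3  emit P0@[31:33],P2@[33:33],P3@[32:33]
pos 34 'd': at 0 (via fail)
pos 35 'd': at 0
pos 36 'c': at 8
pos 37 'a': at 1 (via fail)
pos 38 'a': at 4
pos 39 'b': at 5  emit P2@[39:39]
pos 40 'c': at 6  emit P1@[37:40]
pos 41 'c': at 8 (via fail)
pos 42 'b': at 9  emit P2@[42:42],P3@[41:42]
pos 43 'a': at 1 (via fail)
pos 44 'c': at 2
pos 45 'b': at 3  emit P0@[43:45],P2@[45:45],P3@[44:45]
pos 46 'd': at 0 (via fail)
pos 47 'd': at 0
pos 48 'a': at 1
pos 49 'a': at 4
pos 50 'b': at 5  emit P2@[50:50]
pos 51 'c': at 6  emit P1@[48:51]
pos 52 'a': at 1 (via fail)
pos 53 'c': at 2
pos 54 'b': at 3  emit P0@[52:54],P2@[54:54],P3@[53:54]
pos 55 'c': at 8 (via fail)
pos 56 'b': at 9  emit P2@[56:56],P3@[55:56]
pos 57 'd': at 0 (via fail)
pos 58 'a': at 1
pos 59 'a': at 4
pos 60 'b': at 5  emit P2@[60:60]
pos 61 'c': at 6  emit P1@[58:61]
pos 62 'b': at 9 (via fail)  emit P2@[62:62],P3@[61:62]
pos 63 'd': at 0 (via fail)
pos 64 'd': at 0
pos 65 'b': at 7  emit P2@[65:65]
pos 66 'a': at 1 (via fail)
pos 67 'c': at 2
pos 68 'a': at 1 (via fail)
pos 69 'a': at 4
pos 70 'b': at 5  emit P2@[70:70]
pos 71 'c': at 6  emit P1@[68:71]
pos 72 'a': at 1 (via fail)
pos 73 'a': at 4
pos 74 'b': at 5  emit P2@[74:74]
pos 75 'c': at 6  emit P1@[72:75]
pos 76 'c': at 8 (via fail)
pos 77 'b': at 9  emit P2@[77:77],P3@[76:77]

All matches (sorted): [[2,0],[2,2],[2,3],[5,2],[6,1],[12,2],[14,2],[14,3],[19,0],[19,2],[19,3],[21,2],[22,2],[25,2],[25,3],[28,0],[28,2],[28,3],[30,2],[33,0],[33,2],[33,3],[39,2],[40,1],[42,2],[42,3],[45,0],[45,2],[45,3],[50,2],[51,1],[54,0],[54,2],[54,3],[56,2],[56,3],[60,2],[61,1],[62,2],[62,3],[65,2],[70,2],[71,1],[74,2],[75,1],[77,2],[77,3]]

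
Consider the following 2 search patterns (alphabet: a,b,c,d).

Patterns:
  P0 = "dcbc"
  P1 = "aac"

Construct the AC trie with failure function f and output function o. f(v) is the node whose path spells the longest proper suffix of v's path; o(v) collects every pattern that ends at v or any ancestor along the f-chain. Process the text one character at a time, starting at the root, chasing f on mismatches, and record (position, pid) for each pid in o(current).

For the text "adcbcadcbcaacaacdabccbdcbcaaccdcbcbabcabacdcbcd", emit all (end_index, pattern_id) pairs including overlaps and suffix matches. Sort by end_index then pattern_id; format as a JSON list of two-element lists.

Construct AC machine:
Trie nodes:
  0='ε' goto a→5 d→1
  1='d' goto c→2
  2='dc' goto b→3
  3='dcb' goto c→4
  4='dcbc' goto ·  [P0 ends]
  5='a' goto a→6
  6='aa' goto c→7
  7='aac' goto ·  [P1 ends]

BFS fail/out derivation:
  n1('d'): parent n0 fail=0; on 'd' 0 → fail=0;  out ∅∪∅=∅
  n5('a'): parent n0 fail=0; on 'a' 0 → fail=0;  out ∅∪∅=∅
  n2('dc'): parent n1 fail=0; on 'c' 0 → fail=0;  out ∅∪∅=∅
  n6('aa'): parent n5 fail=0; on 'a' 0 → fail=5;  out ∅∪∅=∅
  n3('dcb'): parent n2 fail=0; on 'b' 0 → fail=0;  out ∅∪∅=∅
  n7('aac'): parent n6 fail=5; on 'c' 5→0 → fail=0;  out {1}∪∅={1}
  n4('dcbc'): parent n3 fail=0; on 'c' 0 → fail=0;  out {0}∪∅={0}

Run:
i=0 'a': node 0→5
i=1 'd': node 5→1 (via fail)
i=2 'c': node 1→2
i=3 'b': node 2→3
i=4 'c': node 3→4  ** P0@[1:4]
i=5 'a': node 4→5 (via fail)
i=6 'd': node 5→1 (via fail)
i=7 'c': node 1→2
i=8 'b': node 2→3
i=9 'c': node 3→4  ** P0@[6:9]
i=10 'a': node 4→5 (via fail)
i=11 'a': node 5→6
i=12 'c': node 6→7  ** P1@[10:12]
i=13 'a': node 7→5 (via fail)
i=14 'a': node 5→6
i=15 'c': node 6→7  ** P1@[13:15]
i=16 'd': node 7→1 (via fail)
i=17 'a': node 1→5 (via fail)
i=18 'b': node 5→0 (via fail)
i=19 'c': node 0→0
i=20 'c': node 0→0
i=21 'b': node 0→0
i=22 'd': node 0→1
i=23 'c': node 1→2
i=24 'b': node 2→3
i=25 'c': node 3→4  ** P0@[22:25]
i=26 'a': node 4→5 (via fail)
i=27 'a': node 5→6
i=28 'c': node 6→7  ** P1@[26:28]
i=29 'c': node 7→0 (via fail)
i=30 'd': node 0→1
i=31 'c': node 1→2
i=32 'b': node 2→3
i=33 'c': node 3→4  ** P0@[30:33]
i=34 'b': node 4→0 (via fail)
i=35 'a': node 0→5
i=36 'b': node 5→0 (via fail)
i=37 'c': node 0→0
i=38 'a': node 0→5
i=39 'b': node 5→0 (via fail)
i=40 'a': node 0→5
i=41 'c': node 5→0 (via fail)
i=42 'd': node 0→1
i=43 'c': node 1→2
i=44 'b': node 2→3
i=45 'c': node 3→4  ** P0@[42:45]
i=46 'd': node 4→1 (via fail)

Result: [[4,0],[9,0],[12,1],[15,1],[25,0],[28,1],[33,0],[45,0]]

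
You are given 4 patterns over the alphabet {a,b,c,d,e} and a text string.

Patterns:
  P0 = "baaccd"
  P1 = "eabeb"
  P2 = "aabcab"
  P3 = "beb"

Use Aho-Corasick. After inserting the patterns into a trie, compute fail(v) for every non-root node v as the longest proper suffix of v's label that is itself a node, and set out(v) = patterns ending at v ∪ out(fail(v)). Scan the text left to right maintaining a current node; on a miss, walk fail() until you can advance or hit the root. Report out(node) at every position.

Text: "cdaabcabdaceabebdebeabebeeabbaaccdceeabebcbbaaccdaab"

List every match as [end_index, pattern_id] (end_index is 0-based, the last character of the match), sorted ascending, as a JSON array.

Build:
Trie (insert patterns):
  n0 'ε': a→12 b→1 e→7
  n1 'b': a→2 e→18
  n2 'ba': a→3
  n3 'baa': c→4
  n4 'baac': c→5
  n5 'baacc': d→6
  n6 'baaccd': ·  [P0 ends]
  n7 'e': a→8
  n8 'ea': b→9
  n9 'eab': e→10
  n10 'eabe': b→11
  n11 'eabeb': ·  [P1 ends]
  n12 'a': a→13
  n13 'aa': b→14
  n14 'aab': c→15
  n15 'aabc': a→16
  n16 'aabca': b→17
  n17 'aabcab': ·  [P2 ends]
  n18 'be': b→19
  n19 'beb': ·  [P3 ends]

BFS fail/out derivation:
  fail(1) 'b': from fail(0)=0 chase 'b': 0 ⇒ 0;  out=∅∪out(0)=∅
  fail(7) 'e': from fail(0)=0 chase 'e': 0 ⇒ 0;  out=∅∪out(0)=∅
  fail(12) 'a': from fail(0)=0 chase 'a': 0 ⇒ 0;  out=∅∪out(0)=∅
  fail(2) 'ba': from fail(1)=0 chase 'a': 0 ⇒ 12;  out=∅∪out(12)=∅
  fail(8) 'ea': from fail(7)=0 chase 'a': 0 ⇒ 12;  out=∅∪out(12)=∅
  fail(13) 'aa': from fail(12)=0 chase 'a': 0 ⇒ 12;  out=∅∪out(12)=∅
  fail(18) 'be': from fail(1)=0 chase 'e': 0 ⇒ 7;  out=∅∪out(7)=∅
  fail(3) 'baa': from fail(2)=12 chase 'a': 12 ⇒ 13;  out=∅∪out(13)=∅
  fail(9) 'eab': from fail(8)=12 chase 'b': 12→0 ⇒ 1;  out=∅∪out(1)=∅
  fail(14) 'aab': from fail(13)=12 chase 'b': 12→0 ⇒ 1;  out=∅∪out(1)=∅
  fail(19) 'beb': from fail(18)=7 chase 'b': 7→0 ⇒ 1;  out={3}∪out(1)={3}
  fail(4) 'baac': from fail(3)=13 chase 'c': 13→12→0 ⇒ 0;  out=∅∪out(0)=∅
  fail(10) 'eabe': from fail(9)=1 chase 'e': 1 ⇒ 18;  out=∅∪out(18)=∅
  fail(15) 'aabc': from fail(14)=1 chase 'c': 1→0 ⇒ 0;  out=∅∪out(0)=∅
  fail(5) 'baacc': from fail(4)=0 chase 'c': 0 ⇒ 0;  out=∅∪out(0)=∅
  fail(11) 'eabeb': from fail(10)=18 chase 'b': 18 ⇒ 19;  out={1}∪out(19)={1,3}
  fail(16) 'aabca': from fail(15)=0 chase 'a': 0 ⇒ 12;  out=∅∪out(12)=∅
  fail(6) 'baaccd': from fail(5)=0 chase 'd': 0 ⇒ 0;  out={0}∪out(0)={0}
  fail(17) 'aabcab': from fail(16)=12 chase 'b': 12→0 ⇒ 1;  out={2}∪out(1)={2}

Text stream:
[0] read 'c'  n0⇒n0
[1] read 'd'  n0⇒n0
[2] read 'a'  n0⇒n12
[3] read 'a'  n12⇒n13
[4] read 'b'  n13⇒n14
[5] read 'c'  n14⇒n15
[6] read 'a'  n15⇒n16
[7] read 'b'  n16⇒n17  emit P2@[2:7]
[8] read 'd'  n17⇒n0 (fail-walked)
[9] read 'a'  n0⇒n12
[10] read 'c'  n12⇒n0 (fail-walked)
[11] read 'e'  n0⇒n7
[12] read 'a'  n7⇒n8
[13] read 'b'  n8⇒n9
[14] read 'e'  n9⇒n10
[15] read 'b'  n10⇒n11  emit P1@[11:15],P3@[13:15]
[16] read 'd'  n11⇒n0 (fail-walked)
[17] read 'e'  n0⇒n7
[18] read 'b'  n7⇒n1 (fail-walked)
[19] read 'e'  n1⇒n18
[20] read 'a'  n18⇒n8 (fail-walked)
[21] read 'b'  n8⇒n9
[22] read 'e'  n9⇒n10
[23] read 'b'  n10⇒n11  emit P1@[19:23],P3@[21:23]
[24] read 'e'  n11⇒n18 (fail-walked)
[25] read 'e'  n18⇒n7 (fail-walked)
[26] read 'a'  n7⇒n8
[27] read 'b'  n8⇒n9
[28] read 'b'  n9⇒n1 (fail-walked)
[29] read 'a'  n1⇒n2
[30] read 'a'  n2⇒n3
[31] read 'c'  n3⇒n4
[32] read 'c'  n4⇒n5
[33] read 'd'  n5⇒n6  emit P0@[28:33]
[34] read 'c'  n6⇒n0 (fail-walked)
[35] read 'e'  n0⇒n7
[36] read 'e'  n7⇒n7 (fail-walked)
[37] read 'a'  n7⇒n8
[38] read 'b'  n8⇒n9
[39] read 'e'  n9⇒n10
[40] read 'b'  n10⇒n11  emit P1@[36:40],P3@[38:40]
[41] read 'c'  n11⇒n0 (fail-walked)
[42] read 'b'  n0⇒n1
[43] read 'b'  n1⇒n1 (fail-walked)
[44] read 'a'  n1⇒n2
[45] read 'a'  n2⇒n3
[46] read 'c'  n3⇒n4
[47] read 'c'  n4⇒n5
[48] read 'd'  n5⇒n6  emit P0@[43:48]
[49] read 'a'  n6⇒n12 (fail-walked)
[50] read 'a'  n12⇒n13
[51] read 'b'  n13⇒n14

All matches (sorted): [[7,2],[15,1],[15,3],[23,1],[23,3],[33,0],[40,1],[40,3],[48,0]]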